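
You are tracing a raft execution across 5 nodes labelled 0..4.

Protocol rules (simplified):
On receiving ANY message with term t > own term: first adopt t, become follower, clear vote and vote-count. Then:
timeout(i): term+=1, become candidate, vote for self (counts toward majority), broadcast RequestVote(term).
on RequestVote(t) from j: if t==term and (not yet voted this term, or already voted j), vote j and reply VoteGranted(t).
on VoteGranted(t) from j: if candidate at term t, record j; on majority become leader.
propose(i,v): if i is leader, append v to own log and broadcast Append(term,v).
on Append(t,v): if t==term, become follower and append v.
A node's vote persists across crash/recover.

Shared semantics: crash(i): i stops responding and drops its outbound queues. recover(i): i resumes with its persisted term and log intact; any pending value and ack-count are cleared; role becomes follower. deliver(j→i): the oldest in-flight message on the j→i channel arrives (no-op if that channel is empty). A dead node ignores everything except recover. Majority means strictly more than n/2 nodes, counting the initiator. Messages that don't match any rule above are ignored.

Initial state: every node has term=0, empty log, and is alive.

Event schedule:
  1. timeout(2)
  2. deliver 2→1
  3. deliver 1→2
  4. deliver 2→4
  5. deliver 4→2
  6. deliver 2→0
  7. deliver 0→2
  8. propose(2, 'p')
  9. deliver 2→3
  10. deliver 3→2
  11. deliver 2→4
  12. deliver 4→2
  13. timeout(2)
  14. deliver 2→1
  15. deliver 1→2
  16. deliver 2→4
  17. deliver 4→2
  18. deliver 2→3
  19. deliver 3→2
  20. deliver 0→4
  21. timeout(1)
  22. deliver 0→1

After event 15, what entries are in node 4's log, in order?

p

[1] timeout(2) → N2(cand t1 [-])
[2] deliver 2→1 → N1(foll t1 [-])
[3] deliver 1→2 → ∅
[4] deliver 2→4 → N4(foll t1 [-])
[5] deliver 4→2 → N2(lead t1 [-])
[6] deliver 2→0 → N0(foll t1 [-])
[7] deliver 0→2 → ∅
[8] propose(2,'p') → N2(lead t1 [p])
[9] deliver 2→3 → N3(foll t1 [-])
[10] deliver 3→2 → ∅
[11] deliver 2→4 → N4(foll t1 [p])
[12] deliver 4→2 → ∅
[13] timeout(2) → N2(cand t2 [p])
[14] deliver 2→1 → N1(foll t1 [p])
[15] deliver 1→2 → ∅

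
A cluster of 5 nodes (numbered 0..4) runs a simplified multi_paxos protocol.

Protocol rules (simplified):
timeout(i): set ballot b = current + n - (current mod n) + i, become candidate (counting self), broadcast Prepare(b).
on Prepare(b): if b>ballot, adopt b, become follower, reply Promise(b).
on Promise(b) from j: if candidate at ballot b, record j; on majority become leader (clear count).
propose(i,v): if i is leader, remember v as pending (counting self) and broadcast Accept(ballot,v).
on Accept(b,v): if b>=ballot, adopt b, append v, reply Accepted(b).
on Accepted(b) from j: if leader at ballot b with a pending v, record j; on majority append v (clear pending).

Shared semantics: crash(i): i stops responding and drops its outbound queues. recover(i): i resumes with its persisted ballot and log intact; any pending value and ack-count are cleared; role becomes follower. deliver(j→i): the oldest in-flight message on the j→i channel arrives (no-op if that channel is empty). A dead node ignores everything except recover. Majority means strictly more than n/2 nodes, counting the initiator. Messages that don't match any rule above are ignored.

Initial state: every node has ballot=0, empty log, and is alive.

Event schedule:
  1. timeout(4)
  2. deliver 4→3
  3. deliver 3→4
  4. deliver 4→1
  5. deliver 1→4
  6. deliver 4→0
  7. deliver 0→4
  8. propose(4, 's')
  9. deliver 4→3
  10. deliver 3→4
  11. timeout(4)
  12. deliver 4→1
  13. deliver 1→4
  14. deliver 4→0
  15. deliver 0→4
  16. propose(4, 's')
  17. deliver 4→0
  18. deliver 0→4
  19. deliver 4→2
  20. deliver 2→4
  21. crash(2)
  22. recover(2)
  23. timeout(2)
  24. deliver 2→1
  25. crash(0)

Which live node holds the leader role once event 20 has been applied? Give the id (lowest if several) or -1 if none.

-1

1. timeout(4):  <4:cand b9 ->
2. deliver 4→3:  <3:foll b9 ->
3. deliver 3→4:  nop
4. deliver 4→1:  <1:foll b9 ->
5. deliver 1→4:  <4:lead b9 ->
6. deliver 4→0:  <0:foll b9 ->
7. deliver 0→4:  nop
8. propose(4,'s'):  nop
9. deliver 4→3:  <3:foll b9 s>
10. deliver 3→4:  nop
11. timeout(4):  <4:cand b14 ->
12. deliver 4→1:  <1:foll b9 s>
13. deliver 1→4:  nop
14. deliver 4→0:  <0:foll b9 s>
15. deliver 0→4:  nop
16. propose(4,'s'):  nop
17. deliver 4→0:  <0:foll b14 s>
18. deliver 0→4:  nop
19. deliver 4→2:  <2:foll b9 ->
20. deliver 2→4:  nop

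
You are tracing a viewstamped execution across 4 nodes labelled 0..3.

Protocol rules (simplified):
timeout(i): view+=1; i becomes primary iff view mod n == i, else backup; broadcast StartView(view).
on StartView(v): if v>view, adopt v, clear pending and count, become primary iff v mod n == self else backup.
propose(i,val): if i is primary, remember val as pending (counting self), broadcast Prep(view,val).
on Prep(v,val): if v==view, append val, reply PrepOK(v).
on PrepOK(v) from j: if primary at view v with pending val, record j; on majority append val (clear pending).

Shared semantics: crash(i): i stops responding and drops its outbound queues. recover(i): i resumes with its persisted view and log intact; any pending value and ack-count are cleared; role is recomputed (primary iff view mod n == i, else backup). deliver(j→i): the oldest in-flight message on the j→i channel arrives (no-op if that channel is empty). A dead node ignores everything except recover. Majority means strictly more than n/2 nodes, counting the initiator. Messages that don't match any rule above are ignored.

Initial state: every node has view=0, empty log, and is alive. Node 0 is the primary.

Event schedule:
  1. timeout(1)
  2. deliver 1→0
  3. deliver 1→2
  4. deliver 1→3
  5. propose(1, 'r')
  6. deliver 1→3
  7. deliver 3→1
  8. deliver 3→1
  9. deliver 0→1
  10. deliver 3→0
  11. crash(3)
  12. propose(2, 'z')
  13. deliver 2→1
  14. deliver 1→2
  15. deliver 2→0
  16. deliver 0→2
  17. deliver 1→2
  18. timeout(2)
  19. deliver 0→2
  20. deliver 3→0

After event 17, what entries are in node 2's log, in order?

r

e1 timeout(1): 1[prim,v=1,-]
e2 deliver 1→0: 0[back,v=1,-]
e3 deliver 1→2: 2[back,v=1,-]
e4 deliver 1→3: 3[back,v=1,-]
e5 propose(1,'r'): ·
e6 deliver 1→3: 3[back,v=1,r]
e7 deliver 3→1: ·
e8 deliver 3→1: ·
e9 deliver 0→1: ·
e10 deliver 3→0: ·
e11 crash(3): 3[✗back,v=1,r]
e12 propose(2,'z'): ·
e13 deliver 2→1: ·
e14 deliver 1→2: 2[back,v=1,r]
e15 deliver 2→0: ·
e16 deliver 0→2: ·
e17 deliver 1→2: ·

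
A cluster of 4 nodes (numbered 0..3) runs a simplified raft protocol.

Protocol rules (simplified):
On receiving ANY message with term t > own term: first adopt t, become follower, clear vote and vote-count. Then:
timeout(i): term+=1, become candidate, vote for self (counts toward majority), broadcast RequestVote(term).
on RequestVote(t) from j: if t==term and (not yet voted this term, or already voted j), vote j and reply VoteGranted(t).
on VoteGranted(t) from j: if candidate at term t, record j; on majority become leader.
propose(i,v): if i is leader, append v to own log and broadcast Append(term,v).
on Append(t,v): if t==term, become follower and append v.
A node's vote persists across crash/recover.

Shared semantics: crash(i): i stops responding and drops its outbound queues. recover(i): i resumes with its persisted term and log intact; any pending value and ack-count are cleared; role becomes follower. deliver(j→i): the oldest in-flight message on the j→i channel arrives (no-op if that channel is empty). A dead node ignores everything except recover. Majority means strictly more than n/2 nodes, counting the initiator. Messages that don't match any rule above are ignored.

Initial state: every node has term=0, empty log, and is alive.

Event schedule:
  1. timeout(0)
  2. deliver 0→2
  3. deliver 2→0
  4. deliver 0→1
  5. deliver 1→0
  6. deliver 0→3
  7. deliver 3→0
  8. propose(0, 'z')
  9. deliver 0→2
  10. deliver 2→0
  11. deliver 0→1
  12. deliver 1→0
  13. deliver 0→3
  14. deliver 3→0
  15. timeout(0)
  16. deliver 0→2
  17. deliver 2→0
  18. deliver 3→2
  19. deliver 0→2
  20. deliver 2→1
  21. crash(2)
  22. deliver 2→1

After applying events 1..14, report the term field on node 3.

1. timeout(0):  <0:cand t1 ->
2. deliver 0→2:  <2:foll t1 ->
3. deliver 2→0:  nop
4. deliver 0→1:  <1:foll t1 ->
5. deliver 1→0:  <0:lead t1 ->
6. deliver 0→3:  <3:foll t1 ->
7. deliver 3→0:  nop
8. propose(0,'z'):  <0:lead t1 z>
9. deliver 0→2:  <2:foll t1 z>
10. deliver 2→0:  nop
11. deliver 0→1:  <1:foll t1 z>
12. deliver 1→0:  nop
13. deliver 0→3:  <3:foll t1 z>
14. deliver 3→0:  nop

1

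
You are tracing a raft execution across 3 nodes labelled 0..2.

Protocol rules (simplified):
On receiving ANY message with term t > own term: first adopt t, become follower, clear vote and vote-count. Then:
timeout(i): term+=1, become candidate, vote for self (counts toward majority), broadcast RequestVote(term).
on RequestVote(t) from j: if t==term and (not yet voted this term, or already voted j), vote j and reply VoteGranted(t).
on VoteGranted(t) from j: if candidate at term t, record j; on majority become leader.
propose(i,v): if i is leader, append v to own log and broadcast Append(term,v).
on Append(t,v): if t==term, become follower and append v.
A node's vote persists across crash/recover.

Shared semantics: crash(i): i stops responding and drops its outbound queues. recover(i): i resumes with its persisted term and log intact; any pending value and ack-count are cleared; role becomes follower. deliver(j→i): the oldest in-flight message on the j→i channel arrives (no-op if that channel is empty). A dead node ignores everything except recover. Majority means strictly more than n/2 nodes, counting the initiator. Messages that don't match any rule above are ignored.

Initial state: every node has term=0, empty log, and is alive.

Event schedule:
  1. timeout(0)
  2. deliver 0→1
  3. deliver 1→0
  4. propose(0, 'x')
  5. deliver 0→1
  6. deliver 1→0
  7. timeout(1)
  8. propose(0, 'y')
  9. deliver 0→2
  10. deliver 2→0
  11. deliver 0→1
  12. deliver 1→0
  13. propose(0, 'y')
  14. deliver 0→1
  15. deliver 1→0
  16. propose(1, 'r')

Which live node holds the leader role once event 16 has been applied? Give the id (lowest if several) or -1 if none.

[1] timeout(0) → N0(cand t1 [-])
[2] deliver 0→1 → N1(foll t1 [-])
[3] deliver 1→0 → N0(lead t1 [-])
[4] propose(0,'x') → N0(lead t1 [x])
[5] deliver 0→1 → N1(foll t1 [x])
[6] deliver 1→0 → ∅
[7] timeout(1) → N1(cand t2 [x])
[8] propose(0,'y') → N0(lead t1 [x,y])
[9] deliver 0→2 → N2(foll t1 [-])
[10] deliver 2→0 → ∅
[11] deliver 0→1 → ∅
[12] deliver 1→0 → N0(foll t2 [x,y])
[13] propose(0,'y') → ∅
[14] deliver 0→1 → N1(lead t2 [x])
[15] deliver 1→0 → ∅
[16] propose(1,'r') → N1(lead t2 [x,r])

1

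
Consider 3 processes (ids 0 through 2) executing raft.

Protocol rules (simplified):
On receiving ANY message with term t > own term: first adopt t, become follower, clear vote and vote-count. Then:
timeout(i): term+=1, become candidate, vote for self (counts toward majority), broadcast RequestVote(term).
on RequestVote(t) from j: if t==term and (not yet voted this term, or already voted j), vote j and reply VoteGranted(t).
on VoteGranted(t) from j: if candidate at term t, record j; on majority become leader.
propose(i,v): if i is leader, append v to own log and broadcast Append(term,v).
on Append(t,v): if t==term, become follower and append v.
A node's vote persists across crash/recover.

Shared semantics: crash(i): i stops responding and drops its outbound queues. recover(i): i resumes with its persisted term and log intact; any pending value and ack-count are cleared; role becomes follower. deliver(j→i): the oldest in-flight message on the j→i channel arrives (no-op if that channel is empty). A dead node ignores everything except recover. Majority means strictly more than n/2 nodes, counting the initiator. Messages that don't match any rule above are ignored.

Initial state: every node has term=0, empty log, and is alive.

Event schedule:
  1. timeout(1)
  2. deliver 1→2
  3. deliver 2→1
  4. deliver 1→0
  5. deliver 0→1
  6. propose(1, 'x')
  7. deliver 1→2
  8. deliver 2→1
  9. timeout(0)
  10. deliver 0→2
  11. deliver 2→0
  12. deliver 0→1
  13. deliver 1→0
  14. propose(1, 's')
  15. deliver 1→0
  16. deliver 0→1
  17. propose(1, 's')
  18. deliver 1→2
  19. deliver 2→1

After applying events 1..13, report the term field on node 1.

2

after 1 — timeout(1): n1:cand/t1/[-]
after 2 — deliver 1→2: n2:foll/t1/[-]
after 3 — deliver 2→1: n1:lead/t1/[-]
after 4 — deliver 1→0: n0:foll/t1/[-]
after 5 — deliver 0→1: ·
after 6 — propose(1,'x'): n1:lead/t1/[x]
after 7 — deliver 1→2: n2:foll/t1/[x]
after 8 — deliver 2→1: ·
after 9 — timeout(0): n0:cand/t2/[-]
after 10 — deliver 0→2: n2:foll/t2/[x]
after 11 — deliver 2→0: n0:lead/t2/[-]
after 12 — deliver 0→1: n1:foll/t2/[x]
after 13 — deliver 1→0: ·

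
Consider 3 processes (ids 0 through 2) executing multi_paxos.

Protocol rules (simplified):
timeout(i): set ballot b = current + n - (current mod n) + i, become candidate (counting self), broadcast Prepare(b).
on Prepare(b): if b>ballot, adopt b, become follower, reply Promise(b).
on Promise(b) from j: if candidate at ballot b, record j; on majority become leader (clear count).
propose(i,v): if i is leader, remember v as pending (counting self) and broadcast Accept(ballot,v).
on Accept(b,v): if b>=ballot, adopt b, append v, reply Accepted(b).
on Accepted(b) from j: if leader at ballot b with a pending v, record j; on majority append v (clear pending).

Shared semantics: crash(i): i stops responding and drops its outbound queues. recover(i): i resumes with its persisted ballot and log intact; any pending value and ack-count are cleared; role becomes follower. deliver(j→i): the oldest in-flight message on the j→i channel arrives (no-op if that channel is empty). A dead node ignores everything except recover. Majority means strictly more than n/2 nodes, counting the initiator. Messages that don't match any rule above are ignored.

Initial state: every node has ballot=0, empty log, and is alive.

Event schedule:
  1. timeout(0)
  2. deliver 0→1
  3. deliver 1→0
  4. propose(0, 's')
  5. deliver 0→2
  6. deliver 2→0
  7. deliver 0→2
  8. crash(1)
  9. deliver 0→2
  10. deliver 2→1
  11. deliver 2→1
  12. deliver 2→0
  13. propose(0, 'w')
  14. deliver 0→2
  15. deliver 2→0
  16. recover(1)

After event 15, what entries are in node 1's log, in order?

e1 timeout(0): 0[cand,b=3,-]
e2 deliver 0→1: 1[foll,b=3,-]
e3 deliver 1→0: 0[lead,b=3,-]
e4 propose(0,'s'): ·
e5 deliver 0→2: 2[foll,b=3,-]
e6 deliver 2→0: ·
e7 deliver 0→2: 2[foll,b=3,s]
e8 crash(1): 1[✗foll,b=3,-]
e9 deliver 0→2: ·
e10 deliver 2→1: ·
e11 deliver 2→1: ·
e12 deliver 2→0: 0[lead,b=3,s]
e13 propose(0,'w'): ·
e14 deliver 0→2: 2[foll,b=3,s,w]
e15 deliver 2→0: 0[lead,b=3,s,w]

empty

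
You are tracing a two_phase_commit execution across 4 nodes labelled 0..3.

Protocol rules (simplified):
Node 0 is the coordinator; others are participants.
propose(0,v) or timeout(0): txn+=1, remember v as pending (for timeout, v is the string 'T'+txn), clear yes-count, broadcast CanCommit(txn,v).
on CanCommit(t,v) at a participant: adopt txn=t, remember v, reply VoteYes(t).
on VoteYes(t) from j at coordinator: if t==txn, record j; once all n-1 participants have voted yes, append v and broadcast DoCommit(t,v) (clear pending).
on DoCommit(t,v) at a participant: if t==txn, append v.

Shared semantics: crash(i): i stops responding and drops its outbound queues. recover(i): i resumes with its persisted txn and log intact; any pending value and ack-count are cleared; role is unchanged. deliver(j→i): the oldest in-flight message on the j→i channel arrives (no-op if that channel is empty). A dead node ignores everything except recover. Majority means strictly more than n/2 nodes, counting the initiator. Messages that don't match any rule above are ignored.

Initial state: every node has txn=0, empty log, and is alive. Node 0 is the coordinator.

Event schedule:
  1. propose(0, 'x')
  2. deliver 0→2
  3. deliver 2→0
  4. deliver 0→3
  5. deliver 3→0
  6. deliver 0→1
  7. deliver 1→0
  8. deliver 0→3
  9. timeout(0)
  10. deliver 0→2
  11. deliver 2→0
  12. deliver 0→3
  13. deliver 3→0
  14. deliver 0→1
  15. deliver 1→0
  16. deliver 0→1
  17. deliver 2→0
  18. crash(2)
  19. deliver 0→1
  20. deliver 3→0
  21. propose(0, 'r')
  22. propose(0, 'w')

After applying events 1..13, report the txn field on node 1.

e1 propose(0,'x'): 0[coor,t=1,-]
e2 deliver 0→2: 2[part,t=1,-]
e3 deliver 2→0: ·
e4 deliver 0→3: 3[part,t=1,-]
e5 deliver 3→0: ·
e6 deliver 0→1: 1[part,t=1,-]
e7 deliver 1→0: 0[coor,t=1,x]
e8 deliver 0→3: 3[part,t=1,x]
e9 timeout(0): 0[coor,t=2,x]
e10 deliver 0→2: 2[part,t=1,x]
e11 deliver 2→0: ·
e12 deliver 0→3: 3[part,t=2,x]
e13 deliver 3→0: ·

1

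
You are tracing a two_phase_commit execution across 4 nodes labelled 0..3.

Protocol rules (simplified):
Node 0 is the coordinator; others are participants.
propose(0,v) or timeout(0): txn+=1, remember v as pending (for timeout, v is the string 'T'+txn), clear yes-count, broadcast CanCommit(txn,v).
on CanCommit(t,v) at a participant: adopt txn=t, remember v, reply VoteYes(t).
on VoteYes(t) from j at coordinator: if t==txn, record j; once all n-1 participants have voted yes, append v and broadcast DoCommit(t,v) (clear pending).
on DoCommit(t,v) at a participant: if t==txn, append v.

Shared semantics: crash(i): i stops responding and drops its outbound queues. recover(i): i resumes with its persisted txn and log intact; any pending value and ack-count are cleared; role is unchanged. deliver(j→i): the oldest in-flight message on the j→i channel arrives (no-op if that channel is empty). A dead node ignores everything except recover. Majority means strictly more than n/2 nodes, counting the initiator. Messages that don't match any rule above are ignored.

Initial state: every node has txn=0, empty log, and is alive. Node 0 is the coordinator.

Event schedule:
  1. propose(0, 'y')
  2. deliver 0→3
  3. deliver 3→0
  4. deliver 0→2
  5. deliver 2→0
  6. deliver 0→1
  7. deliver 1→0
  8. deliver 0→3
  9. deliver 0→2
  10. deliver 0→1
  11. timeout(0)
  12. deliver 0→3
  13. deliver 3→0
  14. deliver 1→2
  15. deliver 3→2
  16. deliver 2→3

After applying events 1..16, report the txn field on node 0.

e1 propose(0,'y'): 0[coor,t=1,-]
e2 deliver 0→3: 3[part,t=1,-]
e3 deliver 3→0: ·
e4 deliver 0→2: 2[part,t=1,-]
e5 deliver 2→0: ·
e6 deliver 0→1: 1[part,t=1,-]
e7 deliver 1→0: 0[coor,t=1,y]
e8 deliver 0→3: 3[part,t=1,y]
e9 deliver 0→2: 2[part,t=1,y]
e10 deliver 0→1: 1[part,t=1,y]
e11 timeout(0): 0[coor,t=2,y]
e12 deliver 0→3: 3[part,t=2,y]
e13 deliver 3→0: ·
e14 deliver 1→2: ·
e15 deliver 3→2: ·
e16 deliver 2→3: ·

2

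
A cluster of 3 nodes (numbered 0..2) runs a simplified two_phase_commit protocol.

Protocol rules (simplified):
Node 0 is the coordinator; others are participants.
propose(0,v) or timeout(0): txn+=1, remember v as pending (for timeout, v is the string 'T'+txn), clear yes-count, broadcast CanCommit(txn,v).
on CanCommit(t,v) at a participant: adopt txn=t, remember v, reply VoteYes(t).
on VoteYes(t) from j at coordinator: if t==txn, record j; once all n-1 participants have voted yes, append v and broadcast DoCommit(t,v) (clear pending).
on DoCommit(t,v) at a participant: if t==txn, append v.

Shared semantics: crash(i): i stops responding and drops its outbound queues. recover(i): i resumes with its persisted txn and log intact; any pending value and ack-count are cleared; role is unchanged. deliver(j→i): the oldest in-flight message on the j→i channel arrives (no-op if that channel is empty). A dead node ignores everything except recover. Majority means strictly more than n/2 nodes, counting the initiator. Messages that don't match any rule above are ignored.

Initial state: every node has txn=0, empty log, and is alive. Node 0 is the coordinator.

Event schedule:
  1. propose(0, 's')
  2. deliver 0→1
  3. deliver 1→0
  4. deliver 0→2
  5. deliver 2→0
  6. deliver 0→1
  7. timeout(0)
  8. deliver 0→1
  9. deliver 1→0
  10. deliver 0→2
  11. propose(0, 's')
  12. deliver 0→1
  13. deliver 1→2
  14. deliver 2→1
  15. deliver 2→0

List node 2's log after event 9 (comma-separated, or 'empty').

empty

1. propose(0,'s'):  <0:coor t1 ->
2. deliver 0→1:  <1:part t1 ->
3. deliver 1→0:  nop
4. deliver 0→2:  <2:part t1 ->
5. deliver 2→0:  <0:coor t1 s>
6. deliver 0→1:  <1:part t1 s>
7. timeout(0):  <0:coor t2 s>
8. deliver 0→1:  <1:part t2 s>
9. deliver 1→0:  nop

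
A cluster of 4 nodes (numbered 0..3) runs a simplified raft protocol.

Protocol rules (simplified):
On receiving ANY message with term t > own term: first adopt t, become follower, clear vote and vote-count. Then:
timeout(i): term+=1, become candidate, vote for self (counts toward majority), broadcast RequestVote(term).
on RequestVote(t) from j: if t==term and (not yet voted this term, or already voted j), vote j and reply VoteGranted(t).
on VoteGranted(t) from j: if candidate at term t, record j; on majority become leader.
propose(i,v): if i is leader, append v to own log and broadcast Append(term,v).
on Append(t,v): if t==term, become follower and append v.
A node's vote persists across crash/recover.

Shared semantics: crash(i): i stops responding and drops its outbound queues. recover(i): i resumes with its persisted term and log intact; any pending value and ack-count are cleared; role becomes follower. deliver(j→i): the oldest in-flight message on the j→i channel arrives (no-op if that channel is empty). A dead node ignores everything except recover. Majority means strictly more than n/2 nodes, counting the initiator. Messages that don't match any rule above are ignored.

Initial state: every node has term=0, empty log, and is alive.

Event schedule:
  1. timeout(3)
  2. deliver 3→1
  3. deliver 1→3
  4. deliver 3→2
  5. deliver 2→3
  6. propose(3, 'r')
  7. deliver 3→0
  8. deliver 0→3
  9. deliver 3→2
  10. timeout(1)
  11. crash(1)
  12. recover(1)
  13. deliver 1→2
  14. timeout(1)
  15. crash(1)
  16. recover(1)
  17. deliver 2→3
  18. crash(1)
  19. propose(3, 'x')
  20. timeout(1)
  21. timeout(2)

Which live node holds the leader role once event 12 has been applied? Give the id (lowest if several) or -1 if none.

e1 timeout(3): 3[cand,t=1,-]
e2 deliver 3→1: 1[foll,t=1,-]
e3 deliver 1→3: ·
e4 deliver 3→2: 2[foll,t=1,-]
e5 deliver 2→3: 3[lead,t=1,-]
e6 propose(3,'r'): 3[lead,t=1,r]
e7 deliver 3→0: 0[foll,t=1,-]
e8 deliver 0→3: ·
e9 deliver 3→2: 2[foll,t=1,r]
e10 timeout(1): 1[cand,t=2,-]
e11 crash(1): 1[✗cand,t=2,-]
e12 recover(1): 1[foll,t=2,-]

3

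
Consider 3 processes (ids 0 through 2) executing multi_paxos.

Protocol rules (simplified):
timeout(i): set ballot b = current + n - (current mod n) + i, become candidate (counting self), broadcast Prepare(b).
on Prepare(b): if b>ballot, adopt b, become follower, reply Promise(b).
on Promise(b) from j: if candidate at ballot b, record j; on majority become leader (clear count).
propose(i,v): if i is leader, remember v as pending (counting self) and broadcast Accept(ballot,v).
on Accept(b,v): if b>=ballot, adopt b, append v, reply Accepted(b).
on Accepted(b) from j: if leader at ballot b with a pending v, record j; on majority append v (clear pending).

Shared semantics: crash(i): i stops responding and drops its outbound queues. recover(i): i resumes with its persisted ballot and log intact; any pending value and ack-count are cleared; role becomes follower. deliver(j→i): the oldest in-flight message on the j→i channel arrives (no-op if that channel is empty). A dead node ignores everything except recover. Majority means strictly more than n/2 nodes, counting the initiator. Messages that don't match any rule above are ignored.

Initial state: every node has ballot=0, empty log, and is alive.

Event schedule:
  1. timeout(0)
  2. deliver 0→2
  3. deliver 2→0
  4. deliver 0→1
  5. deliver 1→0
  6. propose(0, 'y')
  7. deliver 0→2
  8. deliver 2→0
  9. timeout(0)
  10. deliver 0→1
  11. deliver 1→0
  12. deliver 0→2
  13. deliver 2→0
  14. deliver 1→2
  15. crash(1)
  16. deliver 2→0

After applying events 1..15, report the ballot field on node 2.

step 1 timeout(0): 0={cand,b=3,log=-}
step 2 deliver 0→2: 2={foll,b=3,log=-}
step 3 deliver 2→0: 0={lead,b=3,log=-}
step 4 deliver 0→1: 1={foll,b=3,log=-}
step 5 deliver 1→0: —
step 6 propose(0,'y'): —
step 7 deliver 0→2: 2={foll,b=3,log=y}
step 8 deliver 2→0: 0={lead,b=3,log=y}
step 9 timeout(0): 0={cand,b=6,log=y}
step 10 deliver 0→1: 1={foll,b=3,log=y}
step 11 deliver 1→0: —
step 12 deliver 0→2: 2={foll,b=6,log=y}
step 13 deliver 2→0: 0={lead,b=6,log=y}
step 14 deliver 1→2: —
step 15 crash(1): 1={✗foll,b=3,log=y}

6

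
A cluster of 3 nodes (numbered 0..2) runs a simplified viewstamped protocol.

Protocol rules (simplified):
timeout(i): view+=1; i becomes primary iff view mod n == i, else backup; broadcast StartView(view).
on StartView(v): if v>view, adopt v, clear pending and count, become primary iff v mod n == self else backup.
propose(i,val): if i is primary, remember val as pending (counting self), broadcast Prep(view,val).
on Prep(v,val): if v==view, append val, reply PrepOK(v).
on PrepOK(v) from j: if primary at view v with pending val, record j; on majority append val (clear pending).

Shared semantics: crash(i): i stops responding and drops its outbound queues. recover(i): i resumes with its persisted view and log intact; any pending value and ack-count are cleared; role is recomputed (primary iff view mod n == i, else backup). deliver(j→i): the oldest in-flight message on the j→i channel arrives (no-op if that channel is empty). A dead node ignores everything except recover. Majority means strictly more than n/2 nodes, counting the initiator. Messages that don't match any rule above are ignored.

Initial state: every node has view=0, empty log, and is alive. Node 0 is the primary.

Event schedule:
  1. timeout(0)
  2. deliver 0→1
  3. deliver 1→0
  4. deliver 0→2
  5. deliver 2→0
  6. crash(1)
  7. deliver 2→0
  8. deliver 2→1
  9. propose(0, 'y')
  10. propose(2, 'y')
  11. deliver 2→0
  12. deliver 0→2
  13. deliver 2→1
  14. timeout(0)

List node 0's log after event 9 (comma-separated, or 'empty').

[1] timeout(0) → N0(back v1 [-])
[2] deliver 0→1 → N1(prim v1 [-])
[3] deliver 1→0 → ∅
[4] deliver 0→2 → N2(back v1 [-])
[5] deliver 2→0 → ∅
[6] crash(1) → N1(✗prim v1 [-])
[7] deliver 2→0 → ∅
[8] deliver 2→1 → ∅
[9] propose(0,'y') → ∅

empty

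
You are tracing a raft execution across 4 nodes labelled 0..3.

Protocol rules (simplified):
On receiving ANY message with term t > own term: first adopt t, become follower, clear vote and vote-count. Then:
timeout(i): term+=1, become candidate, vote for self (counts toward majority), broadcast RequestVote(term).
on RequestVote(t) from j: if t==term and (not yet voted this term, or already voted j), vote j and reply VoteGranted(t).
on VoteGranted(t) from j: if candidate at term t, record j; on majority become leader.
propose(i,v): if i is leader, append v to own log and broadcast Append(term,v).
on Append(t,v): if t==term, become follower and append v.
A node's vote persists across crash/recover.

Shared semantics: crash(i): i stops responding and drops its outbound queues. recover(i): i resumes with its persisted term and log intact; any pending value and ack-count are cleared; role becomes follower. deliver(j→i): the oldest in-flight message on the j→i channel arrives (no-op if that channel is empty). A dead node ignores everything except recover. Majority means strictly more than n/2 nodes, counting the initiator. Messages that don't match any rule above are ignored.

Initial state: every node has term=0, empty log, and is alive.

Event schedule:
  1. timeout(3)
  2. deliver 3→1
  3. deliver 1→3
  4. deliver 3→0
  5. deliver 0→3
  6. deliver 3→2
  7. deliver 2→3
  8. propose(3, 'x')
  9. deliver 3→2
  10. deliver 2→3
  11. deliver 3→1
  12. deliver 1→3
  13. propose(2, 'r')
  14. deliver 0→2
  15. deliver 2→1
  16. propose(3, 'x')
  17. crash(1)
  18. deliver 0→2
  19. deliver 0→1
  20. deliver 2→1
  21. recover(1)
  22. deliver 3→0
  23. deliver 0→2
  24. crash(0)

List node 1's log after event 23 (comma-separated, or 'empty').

x

[1] timeout(3) → N3(cand t1 [-])
[2] deliver 3→1 → N1(foll t1 [-])
[3] deliver 1→3 → ∅
[4] deliver 3→0 → N0(foll t1 [-])
[5] deliver 0→3 → N3(lead t1 [-])
[6] deliver 3→2 → N2(foll t1 [-])
[7] deliver 2→3 → ∅
[8] propose(3,'x') → N3(lead t1 [x])
[9] deliver 3→2 → N2(foll t1 [x])
[10] deliver 2→3 → ∅
[11] deliver 3→1 → N1(foll t1 [x])
[12] deliver 1→3 → ∅
[13] propose(2,'r') → ∅
[14] deliver 0→2 → ∅
[15] deliver 2→1 → ∅
[16] propose(3,'x') → N3(lead t1 [x,x])
[17] crash(1) → N1(✗foll t1 [x])
[18] deliver 0→2 → ∅
[19] deliver 0→1 → ∅
[20] deliver 2→1 → ∅
[21] recover(1) → N1(foll t1 [x])
[22] deliver 3→0 → N0(foll t1 [x])
[23] deliver 0→2 → ∅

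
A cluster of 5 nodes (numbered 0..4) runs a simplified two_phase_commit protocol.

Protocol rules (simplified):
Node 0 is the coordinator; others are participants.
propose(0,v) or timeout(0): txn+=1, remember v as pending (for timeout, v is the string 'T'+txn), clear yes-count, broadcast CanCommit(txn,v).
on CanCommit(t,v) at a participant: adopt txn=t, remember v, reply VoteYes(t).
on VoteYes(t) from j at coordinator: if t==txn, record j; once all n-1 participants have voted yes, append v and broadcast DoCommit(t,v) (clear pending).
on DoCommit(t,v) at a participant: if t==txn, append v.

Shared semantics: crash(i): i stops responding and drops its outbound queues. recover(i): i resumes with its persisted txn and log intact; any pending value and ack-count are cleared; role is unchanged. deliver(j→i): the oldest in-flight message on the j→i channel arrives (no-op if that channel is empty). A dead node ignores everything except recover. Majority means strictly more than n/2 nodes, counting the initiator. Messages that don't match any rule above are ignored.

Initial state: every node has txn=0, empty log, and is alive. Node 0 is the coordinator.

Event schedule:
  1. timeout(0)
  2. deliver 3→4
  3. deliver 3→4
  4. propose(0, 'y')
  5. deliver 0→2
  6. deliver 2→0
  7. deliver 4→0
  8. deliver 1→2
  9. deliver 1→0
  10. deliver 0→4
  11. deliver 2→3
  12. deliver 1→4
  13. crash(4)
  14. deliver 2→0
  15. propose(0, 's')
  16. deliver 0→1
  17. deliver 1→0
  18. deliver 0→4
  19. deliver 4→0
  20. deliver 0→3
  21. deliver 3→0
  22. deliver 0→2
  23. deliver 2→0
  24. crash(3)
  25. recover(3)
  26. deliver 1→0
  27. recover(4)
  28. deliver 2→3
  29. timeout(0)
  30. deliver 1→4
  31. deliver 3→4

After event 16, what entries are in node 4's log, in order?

empty

1. timeout(0):  <0:coor t1 ->
2. deliver 3→4:  nop
3. deliver 3→4:  nop
4. propose(0,'y'):  <0:coor t2 ->
5. deliver 0→2:  <2:part t1 ->
6. deliver 2→0:  nop
7. deliver 4→0:  nop
8. deliver 1→2:  nop
9. deliver 1→0:  nop
10. deliver 0→4:  <4:part t1 ->
11. deliver 2→3:  nop
12. deliver 1→4:  nop
13. crash(4):  <4:✗part t1 ->
14. deliver 2→0:  nop
15. propose(0,'s'):  <0:coor t3 ->
16. deliver 0→1:  <1:part t1 ->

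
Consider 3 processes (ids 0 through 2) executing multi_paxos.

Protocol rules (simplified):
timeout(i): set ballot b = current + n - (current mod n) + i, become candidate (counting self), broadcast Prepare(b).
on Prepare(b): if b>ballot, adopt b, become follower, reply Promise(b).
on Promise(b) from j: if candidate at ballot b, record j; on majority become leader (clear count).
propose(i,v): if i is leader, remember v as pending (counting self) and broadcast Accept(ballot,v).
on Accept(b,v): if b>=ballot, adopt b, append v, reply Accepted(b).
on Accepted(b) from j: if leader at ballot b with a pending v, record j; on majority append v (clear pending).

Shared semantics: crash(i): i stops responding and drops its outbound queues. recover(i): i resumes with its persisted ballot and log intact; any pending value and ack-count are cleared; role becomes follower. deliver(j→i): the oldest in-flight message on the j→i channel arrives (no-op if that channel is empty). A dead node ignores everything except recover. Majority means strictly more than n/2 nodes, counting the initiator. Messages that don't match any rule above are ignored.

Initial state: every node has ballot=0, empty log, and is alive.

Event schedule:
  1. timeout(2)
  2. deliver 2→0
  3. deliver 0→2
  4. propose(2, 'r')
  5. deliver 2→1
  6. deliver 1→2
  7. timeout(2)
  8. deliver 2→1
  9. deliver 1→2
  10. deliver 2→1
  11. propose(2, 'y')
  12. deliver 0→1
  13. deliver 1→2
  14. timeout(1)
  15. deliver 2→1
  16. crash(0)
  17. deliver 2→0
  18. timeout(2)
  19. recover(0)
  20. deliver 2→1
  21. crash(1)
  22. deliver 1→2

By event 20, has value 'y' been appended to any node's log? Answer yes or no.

no

[1] timeout(2) → N2(cand b5 [-])
[2] deliver 2→0 → N0(foll b5 [-])
[3] deliver 0→2 → N2(lead b5 [-])
[4] propose(2,'r') → ∅
[5] deliver 2→1 → N1(foll b5 [-])
[6] deliver 1→2 → ∅
[7] timeout(2) → N2(cand b8 [-])
[8] deliver 2→1 → N1(foll b5 [r])
[9] deliver 1→2 → ∅
[10] deliver 2→1 → N1(foll b8 [r])
[11] propose(2,'y') → ∅
[12] deliver 0→1 → ∅
[13] deliver 1→2 → N2(lead b8 [-])
[14] timeout(1) → N1(cand b10 [r])
[15] deliver 2→1 → ∅
[16] crash(0) → N0(✗foll b5 [-])
[17] deliver 2→0 → ∅
[18] timeout(2) → N2(cand b11 [-])
[19] recover(0) → N0(foll b5 [-])
[20] deliver 2→1 → N1(foll b11 [r])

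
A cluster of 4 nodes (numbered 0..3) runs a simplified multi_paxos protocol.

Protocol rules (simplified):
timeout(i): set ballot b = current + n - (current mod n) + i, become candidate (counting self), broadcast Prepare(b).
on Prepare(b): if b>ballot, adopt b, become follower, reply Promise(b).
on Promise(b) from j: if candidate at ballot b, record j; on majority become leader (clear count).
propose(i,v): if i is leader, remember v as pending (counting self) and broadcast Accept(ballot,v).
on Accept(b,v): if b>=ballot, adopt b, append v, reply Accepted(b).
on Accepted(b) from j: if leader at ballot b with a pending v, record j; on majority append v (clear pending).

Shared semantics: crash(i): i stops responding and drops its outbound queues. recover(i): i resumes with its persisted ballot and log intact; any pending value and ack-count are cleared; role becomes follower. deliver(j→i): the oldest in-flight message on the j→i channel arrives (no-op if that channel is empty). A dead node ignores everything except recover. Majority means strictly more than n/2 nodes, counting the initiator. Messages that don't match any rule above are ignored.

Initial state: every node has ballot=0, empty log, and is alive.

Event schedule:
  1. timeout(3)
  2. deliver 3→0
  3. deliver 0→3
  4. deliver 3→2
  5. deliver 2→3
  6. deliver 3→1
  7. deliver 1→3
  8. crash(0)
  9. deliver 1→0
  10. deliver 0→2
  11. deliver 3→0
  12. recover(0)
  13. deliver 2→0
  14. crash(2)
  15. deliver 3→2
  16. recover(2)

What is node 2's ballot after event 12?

7

after 1 — timeout(3): n3:cand/b7/[-]
after 2 — deliver 3→0: n0:foll/b7/[-]
after 3 — deliver 0→3: ·
after 4 — deliver 3→2: n2:foll/b7/[-]
after 5 — deliver 2→3: n3:lead/b7/[-]
after 6 — deliver 3→1: n1:foll/b7/[-]
after 7 — deliver 1→3: ·
after 8 — crash(0): n0:✗foll/b7/[-]
after 9 — deliver 1→0: ·
after 10 — deliver 0→2: ·
after 11 — deliver 3→0: ·
after 12 — recover(0): n0:foll/b7/[-]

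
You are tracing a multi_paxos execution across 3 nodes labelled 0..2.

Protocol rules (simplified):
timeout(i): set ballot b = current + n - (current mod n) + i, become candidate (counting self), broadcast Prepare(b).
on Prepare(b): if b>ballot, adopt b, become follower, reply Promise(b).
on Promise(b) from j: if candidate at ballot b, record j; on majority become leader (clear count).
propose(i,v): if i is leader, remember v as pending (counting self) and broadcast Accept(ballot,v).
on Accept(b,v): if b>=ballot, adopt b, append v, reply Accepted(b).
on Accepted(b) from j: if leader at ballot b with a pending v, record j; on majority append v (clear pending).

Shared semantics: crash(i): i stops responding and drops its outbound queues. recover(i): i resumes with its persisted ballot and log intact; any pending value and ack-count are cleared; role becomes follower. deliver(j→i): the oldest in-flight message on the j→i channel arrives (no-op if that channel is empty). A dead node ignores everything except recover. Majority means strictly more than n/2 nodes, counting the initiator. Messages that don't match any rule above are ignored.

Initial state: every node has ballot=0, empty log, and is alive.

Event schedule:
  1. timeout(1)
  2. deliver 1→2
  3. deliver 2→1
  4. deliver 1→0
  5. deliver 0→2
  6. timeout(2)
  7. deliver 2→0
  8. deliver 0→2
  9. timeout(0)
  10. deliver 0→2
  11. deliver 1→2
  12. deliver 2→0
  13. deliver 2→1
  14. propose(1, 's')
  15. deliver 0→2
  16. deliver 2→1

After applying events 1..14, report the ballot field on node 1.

8

1. timeout(1):  <1:cand b4 ->
2. deliver 1→2:  <2:foll b4 ->
3. deliver 2→1:  <1:lead b4 ->
4. deliver 1→0:  <0:foll b4 ->
5. deliver 0→2:  nop
6. timeout(2):  <2:cand b8 ->
7. deliver 2→0:  <0:foll b8 ->
8. deliver 0→2:  <2:lead b8 ->
9. timeout(0):  <0:cand b9 ->
10. deliver 0→2:  <2:foll b9 ->
11. deliver 1→2:  nop
12. deliver 2→0:  <0:lead b9 ->
13. deliver 2→1:  <1:foll b8 ->
14. propose(1,'s'):  nop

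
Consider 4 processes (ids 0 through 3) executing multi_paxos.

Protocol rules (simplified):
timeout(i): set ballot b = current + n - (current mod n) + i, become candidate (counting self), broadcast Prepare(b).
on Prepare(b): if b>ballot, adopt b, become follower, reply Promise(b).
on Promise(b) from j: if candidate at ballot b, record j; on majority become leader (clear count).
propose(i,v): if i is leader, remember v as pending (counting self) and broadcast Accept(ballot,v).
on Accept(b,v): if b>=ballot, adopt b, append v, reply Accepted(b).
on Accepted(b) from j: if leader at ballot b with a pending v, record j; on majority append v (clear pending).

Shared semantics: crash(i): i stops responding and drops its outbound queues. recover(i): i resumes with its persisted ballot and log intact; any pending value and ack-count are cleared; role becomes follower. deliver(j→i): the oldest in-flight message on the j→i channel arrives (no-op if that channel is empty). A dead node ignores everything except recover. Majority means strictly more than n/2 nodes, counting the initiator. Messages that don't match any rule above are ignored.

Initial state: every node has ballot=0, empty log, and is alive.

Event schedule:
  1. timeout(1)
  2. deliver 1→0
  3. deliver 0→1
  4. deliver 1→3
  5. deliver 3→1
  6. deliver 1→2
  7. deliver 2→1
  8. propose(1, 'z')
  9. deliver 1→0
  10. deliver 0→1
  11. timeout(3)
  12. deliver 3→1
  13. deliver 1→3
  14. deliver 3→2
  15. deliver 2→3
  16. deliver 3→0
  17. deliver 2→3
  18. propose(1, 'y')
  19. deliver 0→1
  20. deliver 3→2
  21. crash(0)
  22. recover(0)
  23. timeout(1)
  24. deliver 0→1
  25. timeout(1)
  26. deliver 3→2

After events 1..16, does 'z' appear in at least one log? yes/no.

yes

[1] timeout(1) → N1(cand b5 [-])
[2] deliver 1→0 → N0(foll b5 [-])
[3] deliver 0→1 → ∅
[4] deliver 1→3 → N3(foll b5 [-])
[5] deliver 3→1 → N1(lead b5 [-])
[6] deliver 1→2 → N2(foll b5 [-])
[7] deliver 2→1 → ∅
[8] propose(1,'z') → ∅
[9] deliver 1→0 → N0(foll b5 [z])
[10] deliver 0→1 → ∅
[11] timeout(3) → N3(cand b11 [-])
[12] deliver 3→1 → N1(foll b11 [-])
[13] deliver 1→3 → ∅
[14] deliver 3→2 → N2(foll b11 [-])
[15] deliver 2→3 → ∅
[16] deliver 3→0 → N0(foll b11 [z])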